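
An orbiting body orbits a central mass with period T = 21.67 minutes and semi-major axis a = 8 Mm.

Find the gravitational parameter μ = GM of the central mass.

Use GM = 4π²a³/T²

Convert to SI: T = 21.67 minutes = 1300.2 s; a = 8 Mm = 8e+06 m.
GM = 4π² · a³ / T².
GM = 4π² · (8e+06)³ / (1300.2)² m³/s² ≈ 1.196e+16 m³/s² = 1.196 × 10^16 m³/s².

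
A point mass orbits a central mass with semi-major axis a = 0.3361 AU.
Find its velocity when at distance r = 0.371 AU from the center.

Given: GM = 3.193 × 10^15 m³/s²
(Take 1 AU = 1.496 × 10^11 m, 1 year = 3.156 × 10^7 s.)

Convert to SI: a = 0.3361 AU = 5.02806e+10 m; r = 0.371 AU = 5.55016e+10 m.
Vis-viva: v = √(GM · (2/r − 1/a)).
2/r − 1/a = 2/5.55016e+10 − 1/5.02806e+10 = 1.61466e-11 m⁻¹.
v = √(3.193e+15 · 1.61466e-11) m/s ≈ 227.1 m/s = 0.0479 AU/year.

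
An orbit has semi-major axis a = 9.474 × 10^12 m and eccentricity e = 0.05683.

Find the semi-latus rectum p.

p = a (1 − e²).
p = 9.474e+12 · (1 − (0.05683)²) = 9.474e+12 · 0.99677 ≈ 9.443e+12 m = 9.443 × 10^12 m.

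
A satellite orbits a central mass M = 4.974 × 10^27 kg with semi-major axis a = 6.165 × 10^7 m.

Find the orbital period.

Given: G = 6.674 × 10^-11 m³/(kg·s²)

GM = G · M = 6.674e-11 · 4.974e+27 = 3.31965e+17 m³/s².
Kepler's third law: T = 2π √(a³ / GM).
Substituting a = 6.165e+07 m and GM = 3.31965e+17 m³/s²:
T = 2π √((6.165e+07)³ / 3.31965e+17) s
T ≈ 5279 s = 1.466 hours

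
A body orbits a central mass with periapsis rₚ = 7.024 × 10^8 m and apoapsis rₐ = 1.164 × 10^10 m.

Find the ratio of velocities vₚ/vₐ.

Conservation of angular momentum gives rₚvₚ = rₐvₐ, so vₚ/vₐ = rₐ/rₚ.
vₚ/vₐ = 1.164e+10 / 7.024e+08 ≈ 16.57.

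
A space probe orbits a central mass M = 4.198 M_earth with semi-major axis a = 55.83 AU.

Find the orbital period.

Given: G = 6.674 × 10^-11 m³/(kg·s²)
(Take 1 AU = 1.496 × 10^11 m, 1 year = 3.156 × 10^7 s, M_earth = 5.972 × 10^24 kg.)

Convert to SI: a = 55.83 AU = 8.35217e+12 m; M = 4.198 M_earth = 2.50705e+25 kg.
GM = G · M = 6.674e-11 · 2.50705e+25 = 1.6732e+15 m³/s².
Kepler's third law: T = 2π √(a³ / GM).
Substituting a = 8.35217e+12 m and GM = 1.6732e+15 m³/s²:
T = 2π √((8.35217e+12)³ / 1.6732e+15) s
T ≈ 3.708e+12 s = 1.175e+05 years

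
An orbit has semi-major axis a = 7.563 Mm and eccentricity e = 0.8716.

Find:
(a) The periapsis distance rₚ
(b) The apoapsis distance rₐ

Convert to SI: a = 7.563 Mm = 7.563e+06 m.
(a) rₚ = a(1 − e) = 7.563e+06 · (1 − 0.8716) = 7.563e+06 · 0.1284 ≈ 9.711e+05 m = 971.1 km.
(b) rₐ = a(1 + e) = 7.563e+06 · (1 + 0.8716) = 7.563e+06 · 1.8716 ≈ 1.415e+07 m = 14.15 Mm.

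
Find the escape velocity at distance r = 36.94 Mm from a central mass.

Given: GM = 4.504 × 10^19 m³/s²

Convert to SI: r = 36.94 Mm = 3.694e+07 m.
Escape velocity comes from setting total energy to zero: ½v² − GM/r = 0 ⇒ v_esc = √(2GM / r).
v_esc = √(2 · 4.504e+19 / 3.694e+07) m/s ≈ 1.562e+06 m/s = 1562 km/s.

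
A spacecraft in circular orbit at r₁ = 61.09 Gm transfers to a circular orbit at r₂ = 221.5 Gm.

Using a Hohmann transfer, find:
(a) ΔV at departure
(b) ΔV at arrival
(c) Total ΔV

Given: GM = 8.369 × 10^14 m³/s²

Convert to SI: r₁ = 61.09 Gm = 6.109e+10 m; r₂ = 221.5 Gm = 2.215e+11 m.
Transfer semi-major axis: a_t = (r₁ + r₂)/2 = (6.109e+10 + 2.215e+11)/2 = 1.41295e+11 m.
Circular speeds: v₁ = √(GM/r₁) = 117.045 m/s, v₂ = √(GM/r₂) = 61.4681 m/s.
Transfer speeds (vis-viva v² = GM(2/r − 1/a_t)): v₁ᵗ = 146.546 m/s, v₂ᵗ = 40.4177 m/s.
(a) ΔV₁ = |v₁ᵗ − v₁| ≈ 29.5 m/s = 29.5 m/s.
(b) ΔV₂ = |v₂ − v₂ᵗ| ≈ 21.05 m/s = 21.05 m/s.
(c) ΔV_total = ΔV₁ + ΔV₂ ≈ 50.55 m/s = 50.55 m/s.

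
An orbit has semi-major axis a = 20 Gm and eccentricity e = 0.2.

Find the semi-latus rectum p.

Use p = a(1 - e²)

Convert to SI: a = 20 Gm = 2e+10 m.
p = a (1 − e²).
p = 2e+10 · (1 − (0.2)²) = 2e+10 · 0.96 ≈ 1.92e+10 m = 19.2 Gm.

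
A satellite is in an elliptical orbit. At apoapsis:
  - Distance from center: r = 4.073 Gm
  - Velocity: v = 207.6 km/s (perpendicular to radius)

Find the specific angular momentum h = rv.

Convert to SI: r = 4.073 Gm = 4.073e+09 m; v = 207.6 km/s = 207600 m/s.
With v perpendicular to r, h = r · v.
h = 4.073e+09 · 207600 m²/s ≈ 8.456e+14 m²/s.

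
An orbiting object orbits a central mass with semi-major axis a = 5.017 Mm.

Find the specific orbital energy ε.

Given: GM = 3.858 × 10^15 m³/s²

Convert to SI: a = 5.017 Mm = 5.017e+06 m.
ε = −GM / (2a).
ε = −3.858e+15 / (2 · 5.017e+06) J/kg ≈ -3.845e+08 J/kg = -384.5 MJ/kg.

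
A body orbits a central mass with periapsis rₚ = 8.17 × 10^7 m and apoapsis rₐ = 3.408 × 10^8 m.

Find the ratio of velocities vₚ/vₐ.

Conservation of angular momentum gives rₚvₚ = rₐvₐ, so vₚ/vₐ = rₐ/rₚ.
vₚ/vₐ = 3.408e+08 / 8.17e+07 ≈ 4.171.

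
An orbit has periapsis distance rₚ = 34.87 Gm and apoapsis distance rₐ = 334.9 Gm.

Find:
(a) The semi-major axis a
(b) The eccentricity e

Convert to SI: rₚ = 34.87 Gm = 3.487e+10 m; rₐ = 334.9 Gm = 3.349e+11 m.
(a) a = (rₚ + rₐ) / 2 = (3.487e+10 + 3.349e+11) / 2 ≈ 1.849e+11 m = 184.9 Gm.
(b) e = (rₐ − rₚ) / (rₐ + rₚ) = (3.349e+11 − 3.487e+10) / (3.349e+11 + 3.487e+10) ≈ 0.8114.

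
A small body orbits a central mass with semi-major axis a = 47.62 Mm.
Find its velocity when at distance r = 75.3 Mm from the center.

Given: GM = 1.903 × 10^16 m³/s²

Convert to SI: a = 47.62 Mm = 4.762e+07 m; r = 75.3 Mm = 7.53e+07 m.
Vis-viva: v = √(GM · (2/r − 1/a)).
2/r − 1/a = 2/7.53e+07 − 1/4.762e+07 = 5.56084e-09 m⁻¹.
v = √(1.903e+16 · 5.56084e-09) m/s ≈ 1.029e+04 m/s = 10.29 km/s.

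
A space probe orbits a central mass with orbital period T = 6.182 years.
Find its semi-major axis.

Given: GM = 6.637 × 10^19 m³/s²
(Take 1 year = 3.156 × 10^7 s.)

Convert to SI: T = 6.182 years = 1.95104e+08 s.
Invert Kepler's third law: a = (GM · T² / (4π²))^(1/3).
Substituting T = 1.95104e+08 s and GM = 6.637e+19 m³/s²:
a = (6.637e+19 · (1.95104e+08)² / (4π²))^(1/3) m
a ≈ 4e+11 m = 400 Gm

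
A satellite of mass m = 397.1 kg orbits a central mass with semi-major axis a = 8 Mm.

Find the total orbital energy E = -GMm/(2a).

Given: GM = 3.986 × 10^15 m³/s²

Convert to SI: a = 8 Mm = 8e+06 m.
E = −GMm / (2a).
E = −3.986e+15 · 397.1 / (2 · 8e+06) J ≈ -9.893e+10 J = -98.93 GJ.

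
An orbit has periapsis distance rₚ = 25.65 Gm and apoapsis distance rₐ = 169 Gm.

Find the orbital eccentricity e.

Convert to SI: rₚ = 25.65 Gm = 2.565e+10 m; rₐ = 169 Gm = 1.69e+11 m.
e = (rₐ − rₚ) / (rₐ + rₚ).
e = (1.69e+11 − 2.565e+10) / (1.69e+11 + 2.565e+10) = 1.4335e+11 / 1.9465e+11 ≈ 0.7365.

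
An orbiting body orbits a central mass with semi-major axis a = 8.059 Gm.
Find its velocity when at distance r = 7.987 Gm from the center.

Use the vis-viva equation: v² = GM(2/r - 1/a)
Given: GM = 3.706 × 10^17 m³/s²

Convert to SI: a = 8.059 Gm = 8.059e+09 m; r = 7.987 Gm = 7.987e+09 m.
Vis-viva: v = √(GM · (2/r − 1/a)).
2/r − 1/a = 2/7.987e+09 − 1/8.059e+09 = 1.26322e-10 m⁻¹.
v = √(3.706e+17 · 1.26322e-10) m/s ≈ 6842 m/s = 6.842 km/s.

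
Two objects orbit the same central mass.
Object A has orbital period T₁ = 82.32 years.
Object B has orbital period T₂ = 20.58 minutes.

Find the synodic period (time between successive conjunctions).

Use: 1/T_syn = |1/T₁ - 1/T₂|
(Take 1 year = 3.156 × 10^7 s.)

Convert to SI: T₁ = 82.32 years = 2.59802e+09 s; T₂ = 20.58 minutes = 1234.8 s.
T_syn = |T₁ · T₂ / (T₁ − T₂)|.
T_syn = |2.59802e+09 · 1234.8 / (2.59802e+09 − 1234.8)| s ≈ 1235 s = 20.58 minutes.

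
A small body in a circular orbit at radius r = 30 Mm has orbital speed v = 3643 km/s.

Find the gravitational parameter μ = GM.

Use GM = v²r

Convert to SI: r = 30 Mm = 3e+07 m; v = 3643 km/s = 3.643e+06 m/s.
For a circular orbit v² = GM/r, so GM = v² · r.
GM = (3.643e+06)² · 3e+07 m³/s² ≈ 3.981e+20 m³/s² = 3.981 × 10^20 m³/s².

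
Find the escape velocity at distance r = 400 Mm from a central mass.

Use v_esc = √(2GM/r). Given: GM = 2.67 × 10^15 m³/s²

Convert to SI: r = 400 Mm = 4e+08 m.
Escape velocity comes from setting total energy to zero: ½v² − GM/r = 0 ⇒ v_esc = √(2GM / r).
v_esc = √(2 · 2.67e+15 / 4e+08) m/s ≈ 3654 m/s = 3.654 km/s.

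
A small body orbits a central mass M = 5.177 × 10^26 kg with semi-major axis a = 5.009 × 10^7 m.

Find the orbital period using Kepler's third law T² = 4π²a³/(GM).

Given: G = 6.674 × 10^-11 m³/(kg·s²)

GM = G · M = 6.674e-11 · 5.177e+26 = 3.45513e+16 m³/s².
Kepler's third law: T = 2π √(a³ / GM).
Substituting a = 5.009e+07 m and GM = 3.45513e+16 m³/s²:
T = 2π √((5.009e+07)³ / 3.45513e+16) s
T ≈ 1.198e+04 s = 3.329 hours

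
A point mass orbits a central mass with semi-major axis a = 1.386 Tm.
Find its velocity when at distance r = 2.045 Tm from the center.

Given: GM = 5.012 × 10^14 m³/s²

Convert to SI: a = 1.386 Tm = 1.386e+12 m; r = 2.045 Tm = 2.045e+12 m.
Vis-viva: v = √(GM · (2/r − 1/a)).
2/r − 1/a = 2/2.045e+12 − 1/1.386e+12 = 2.56494e-13 m⁻¹.
v = √(5.012e+14 · 2.56494e-13) m/s ≈ 11.34 m/s = 11.34 m/s.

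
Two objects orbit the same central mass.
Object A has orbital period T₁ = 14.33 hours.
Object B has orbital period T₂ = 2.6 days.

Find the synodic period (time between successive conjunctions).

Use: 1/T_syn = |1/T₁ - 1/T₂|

Convert to SI: T₁ = 14.33 hours = 51588 s; T₂ = 2.6 days = 224640 s.
T_syn = |T₁ · T₂ / (T₁ − T₂)|.
T_syn = |51588 · 224640 / (51588 − 224640)| s ≈ 6.697e+04 s = 18.6 hours.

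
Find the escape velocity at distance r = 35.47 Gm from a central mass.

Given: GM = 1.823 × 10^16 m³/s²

Convert to SI: r = 35.47 Gm = 3.547e+10 m.
Escape velocity comes from setting total energy to zero: ½v² − GM/r = 0 ⇒ v_esc = √(2GM / r).
v_esc = √(2 · 1.823e+16 / 3.547e+10) m/s ≈ 1014 m/s = 1.014 km/s.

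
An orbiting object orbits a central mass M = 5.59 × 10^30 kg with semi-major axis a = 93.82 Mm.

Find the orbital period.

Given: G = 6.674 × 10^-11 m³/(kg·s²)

Convert to SI: a = 93.82 Mm = 9.382e+07 m.
GM = G · M = 6.674e-11 · 5.59e+30 = 3.73077e+20 m³/s².
Kepler's third law: T = 2π √(a³ / GM).
Substituting a = 9.382e+07 m and GM = 3.73077e+20 m³/s²:
T = 2π √((9.382e+07)³ / 3.73077e+20) s
T ≈ 295.6 s = 4.927 minutes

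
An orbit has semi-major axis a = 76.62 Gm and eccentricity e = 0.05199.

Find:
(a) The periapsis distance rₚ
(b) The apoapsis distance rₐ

Convert to SI: a = 76.62 Gm = 7.662e+10 m.
(a) rₚ = a(1 − e) = 7.662e+10 · (1 − 0.05199) = 7.662e+10 · 0.94801 ≈ 7.264e+10 m = 72.64 Gm.
(b) rₐ = a(1 + e) = 7.662e+10 · (1 + 0.05199) = 7.662e+10 · 1.05199 ≈ 8.06e+10 m = 80.6 Gm.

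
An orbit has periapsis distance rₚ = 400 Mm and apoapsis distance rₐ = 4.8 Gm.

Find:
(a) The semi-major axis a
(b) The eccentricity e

Convert to SI: rₚ = 400 Mm = 4e+08 m; rₐ = 4.8 Gm = 4.8e+09 m.
(a) a = (rₚ + rₐ) / 2 = (4e+08 + 4.8e+09) / 2 ≈ 2.6e+09 m = 2.6 Gm.
(b) e = (rₐ − rₚ) / (rₐ + rₚ) = (4.8e+09 − 4e+08) / (4.8e+09 + 4e+08) ≈ 0.8462.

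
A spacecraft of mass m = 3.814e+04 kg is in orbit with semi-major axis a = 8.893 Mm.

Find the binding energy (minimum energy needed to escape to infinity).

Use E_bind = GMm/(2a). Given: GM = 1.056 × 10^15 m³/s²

Convert to SI: a = 8.893 Mm = 8.893e+06 m.
Total orbital energy is E = −GMm/(2a); binding energy is E_bind = −E = GMm/(2a).
E_bind = 1.056e+15 · 3.814e+04 / (2 · 8.893e+06) J ≈ 2.264e+12 J = 2.264 TJ.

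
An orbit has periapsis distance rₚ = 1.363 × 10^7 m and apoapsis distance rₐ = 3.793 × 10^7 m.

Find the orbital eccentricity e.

e = (rₐ − rₚ) / (rₐ + rₚ).
e = (3.793e+07 − 1.363e+07) / (3.793e+07 + 1.363e+07) = 2.43e+07 / 5.156e+07 ≈ 0.4713.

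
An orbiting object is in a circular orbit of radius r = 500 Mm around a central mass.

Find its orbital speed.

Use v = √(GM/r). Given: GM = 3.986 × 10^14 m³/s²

Convert to SI: r = 500 Mm = 5e+08 m.
For a circular orbit, gravity supplies the centripetal force, so v = √(GM / r).
v = √(3.986e+14 / 5e+08) m/s ≈ 892.9 m/s = 892.9 m/s.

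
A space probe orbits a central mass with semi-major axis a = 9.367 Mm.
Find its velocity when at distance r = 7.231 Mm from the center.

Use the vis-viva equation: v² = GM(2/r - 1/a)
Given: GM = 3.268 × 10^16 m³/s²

Convert to SI: a = 9.367 Mm = 9.367e+06 m; r = 7.231 Mm = 7.231e+06 m.
Vis-viva: v = √(GM · (2/r − 1/a)).
2/r − 1/a = 2/7.231e+06 − 1/9.367e+06 = 1.69829e-07 m⁻¹.
v = √(3.268e+16 · 1.69829e-07) m/s ≈ 7.45e+04 m/s = 74.5 km/s.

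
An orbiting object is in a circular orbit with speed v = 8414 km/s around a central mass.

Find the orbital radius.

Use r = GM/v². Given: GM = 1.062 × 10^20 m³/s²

Convert to SI: v = 8414 km/s = 8.414e+06 m/s.
For a circular orbit, v² = GM / r, so r = GM / v².
r = 1.062e+20 / (8.414e+06)² m ≈ 1.5e+06 m = 1.5 Mm.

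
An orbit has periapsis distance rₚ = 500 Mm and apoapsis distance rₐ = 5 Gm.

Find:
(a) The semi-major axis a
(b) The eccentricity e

Convert to SI: rₚ = 500 Mm = 5e+08 m; rₐ = 5 Gm = 5e+09 m.
(a) a = (rₚ + rₐ) / 2 = (5e+08 + 5e+09) / 2 ≈ 2.75e+09 m = 2.75 Gm.
(b) e = (rₐ − rₚ) / (rₐ + rₚ) = (5e+09 − 5e+08) / (5e+09 + 5e+08) ≈ 0.8182.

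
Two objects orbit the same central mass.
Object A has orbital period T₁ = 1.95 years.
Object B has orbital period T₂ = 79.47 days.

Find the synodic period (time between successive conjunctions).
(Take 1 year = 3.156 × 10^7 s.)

Convert to SI: T₁ = 1.95 years = 6.1542e+07 s; T₂ = 79.47 days = 6.86621e+06 s.
T_syn = |T₁ · T₂ / (T₁ − T₂)|.
T_syn = |6.1542e+07 · 6.86621e+06 / (6.1542e+07 − 6.86621e+06)| s ≈ 7.728e+06 s = 89.45 days.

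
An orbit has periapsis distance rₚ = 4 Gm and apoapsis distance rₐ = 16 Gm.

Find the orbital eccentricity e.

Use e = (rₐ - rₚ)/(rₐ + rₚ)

Convert to SI: rₚ = 4 Gm = 4e+09 m; rₐ = 16 Gm = 1.6e+10 m.
e = (rₐ − rₚ) / (rₐ + rₚ).
e = (1.6e+10 − 4e+09) / (1.6e+10 + 4e+09) = 1.2e+10 / 2e+10 ≈ 0.6.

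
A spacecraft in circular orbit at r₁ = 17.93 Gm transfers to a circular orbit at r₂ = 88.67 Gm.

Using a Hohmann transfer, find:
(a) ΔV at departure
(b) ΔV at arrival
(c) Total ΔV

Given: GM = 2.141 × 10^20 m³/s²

Convert to SI: r₁ = 17.93 Gm = 1.793e+10 m; r₂ = 88.67 Gm = 8.867e+10 m.
Transfer semi-major axis: a_t = (r₁ + r₂)/2 = (1.793e+10 + 8.867e+10)/2 = 5.33e+10 m.
Circular speeds: v₁ = √(GM/r₁) = 109274 m/s, v₂ = √(GM/r₂) = 49138.3 m/s.
Transfer speeds (vis-viva v² = GM(2/r − 1/a_t)): v₁ᵗ = 140943 m/s, v₂ᵗ = 28500.1 m/s.
(a) ΔV₁ = |v₁ᵗ − v₁| ≈ 3.167e+04 m/s = 31.67 km/s.
(b) ΔV₂ = |v₂ − v₂ᵗ| ≈ 2.064e+04 m/s = 20.64 km/s.
(c) ΔV_total = ΔV₁ + ΔV₂ ≈ 5.231e+04 m/s = 52.31 km/s.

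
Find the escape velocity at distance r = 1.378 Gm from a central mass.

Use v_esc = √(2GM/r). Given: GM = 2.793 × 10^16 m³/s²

Convert to SI: r = 1.378 Gm = 1.378e+09 m.
Escape velocity comes from setting total energy to zero: ½v² − GM/r = 0 ⇒ v_esc = √(2GM / r).
v_esc = √(2 · 2.793e+16 / 1.378e+09) m/s ≈ 6367 m/s = 6.367 km/s.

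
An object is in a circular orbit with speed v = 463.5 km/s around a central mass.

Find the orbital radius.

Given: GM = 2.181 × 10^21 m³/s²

Convert to SI: v = 463.5 km/s = 463500 m/s.
For a circular orbit, v² = GM / r, so r = GM / v².
r = 2.181e+21 / (463500)² m ≈ 1.015e+10 m = 10.15 Gm.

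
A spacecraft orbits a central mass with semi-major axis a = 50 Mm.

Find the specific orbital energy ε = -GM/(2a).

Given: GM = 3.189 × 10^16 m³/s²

Convert to SI: a = 50 Mm = 5e+07 m.
ε = −GM / (2a).
ε = −3.189e+16 / (2 · 5e+07) J/kg ≈ -3.189e+08 J/kg = -318.9 MJ/kg.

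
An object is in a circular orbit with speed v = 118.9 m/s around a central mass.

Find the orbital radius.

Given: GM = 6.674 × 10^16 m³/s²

For a circular orbit, v² = GM / r, so r = GM / v².
r = 6.674e+16 / (118.9)² m ≈ 4.721e+12 m = 4.721 × 10^12 m.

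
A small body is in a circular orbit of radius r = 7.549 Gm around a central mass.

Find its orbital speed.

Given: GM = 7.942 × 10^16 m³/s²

Convert to SI: r = 7.549 Gm = 7.549e+09 m.
For a circular orbit, gravity supplies the centripetal force, so v = √(GM / r).
v = √(7.942e+16 / 7.549e+09) m/s ≈ 3244 m/s = 3.244 km/s.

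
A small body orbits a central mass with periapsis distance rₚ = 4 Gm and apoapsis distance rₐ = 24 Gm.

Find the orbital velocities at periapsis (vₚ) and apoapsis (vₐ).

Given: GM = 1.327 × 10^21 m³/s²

Convert to SI: rₚ = 4 Gm = 4e+09 m; rₐ = 24 Gm = 2.4e+10 m.
Use the vis-viva equation v² = GM(2/r − 1/a) with a = (rₚ + rₐ)/2 = (4e+09 + 2.4e+10)/2 = 1.4e+10 m.
vₚ = √(GM · (2/rₚ − 1/a)) = √(1.327e+21 · (2/4e+09 − 1/1.4e+10)) m/s ≈ 7.541e+05 m/s = 754.1 km/s.
vₐ = √(GM · (2/rₐ − 1/a)) = √(1.327e+21 · (2/2.4e+10 − 1/1.4e+10)) m/s ≈ 1.257e+05 m/s = 125.7 km/s.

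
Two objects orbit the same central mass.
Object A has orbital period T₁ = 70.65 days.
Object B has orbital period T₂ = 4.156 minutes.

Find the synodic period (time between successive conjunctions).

Convert to SI: T₁ = 70.65 days = 6.10416e+06 s; T₂ = 4.156 minutes = 249.36 s.
T_syn = |T₁ · T₂ / (T₁ − T₂)|.
T_syn = |6.10416e+06 · 249.36 / (6.10416e+06 − 249.36)| s ≈ 249.4 s = 4.156 minutes.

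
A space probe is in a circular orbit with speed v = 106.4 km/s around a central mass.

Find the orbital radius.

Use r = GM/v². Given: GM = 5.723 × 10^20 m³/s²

Convert to SI: v = 106.4 km/s = 106400 m/s.
For a circular orbit, v² = GM / r, so r = GM / v².
r = 5.723e+20 / (106400)² m ≈ 5.055e+10 m = 50.55 Gm.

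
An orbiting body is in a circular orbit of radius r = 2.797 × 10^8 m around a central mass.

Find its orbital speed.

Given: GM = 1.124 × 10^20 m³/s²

For a circular orbit, gravity supplies the centripetal force, so v = √(GM / r).
v = √(1.124e+20 / 2.797e+08) m/s ≈ 6.339e+05 m/s = 633.9 km/s.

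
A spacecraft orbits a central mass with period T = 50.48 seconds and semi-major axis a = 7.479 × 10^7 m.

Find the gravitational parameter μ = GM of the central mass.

GM = 4π² · a³ / T².
GM = 4π² · (7.479e+07)³ / (50.48)² m³/s² ≈ 6.481e+21 m³/s² = 6.481 × 10^21 m³/s².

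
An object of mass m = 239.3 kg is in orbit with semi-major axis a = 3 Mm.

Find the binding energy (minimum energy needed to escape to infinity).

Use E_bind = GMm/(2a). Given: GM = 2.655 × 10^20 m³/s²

Convert to SI: a = 3 Mm = 3e+06 m.
Total orbital energy is E = −GMm/(2a); binding energy is E_bind = −E = GMm/(2a).
E_bind = 2.655e+20 · 239.3 / (2 · 3e+06) J ≈ 1.059e+16 J = 10.59 PJ.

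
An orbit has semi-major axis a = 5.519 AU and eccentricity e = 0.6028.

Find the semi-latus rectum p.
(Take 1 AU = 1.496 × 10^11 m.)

Convert to SI: a = 5.519 AU = 8.25642e+11 m.
p = a (1 − e²).
p = 8.25642e+11 · (1 − (0.6028)²) = 8.25642e+11 · 0.636632 ≈ 5.256e+11 m = 3.514 AU.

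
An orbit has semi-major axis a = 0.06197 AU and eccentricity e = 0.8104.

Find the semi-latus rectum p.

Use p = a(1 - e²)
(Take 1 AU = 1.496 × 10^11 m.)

Convert to SI: a = 0.06197 AU = 9.27071e+09 m.
p = a (1 − e²).
p = 9.27071e+09 · (1 − (0.8104)²) = 9.27071e+09 · 0.343252 ≈ 3.182e+09 m = 0.02127 AU.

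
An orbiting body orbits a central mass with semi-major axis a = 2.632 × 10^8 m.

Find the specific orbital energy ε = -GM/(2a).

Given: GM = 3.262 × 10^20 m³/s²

ε = −GM / (2a).
ε = −3.262e+20 / (2 · 2.632e+08) J/kg ≈ -6.197e+11 J/kg = -619.7 GJ/kg.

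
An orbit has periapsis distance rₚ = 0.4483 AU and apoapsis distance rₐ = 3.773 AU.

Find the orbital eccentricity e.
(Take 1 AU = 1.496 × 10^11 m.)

Convert to SI: rₚ = 0.4483 AU = 6.70657e+10 m; rₐ = 3.773 AU = 5.64441e+11 m.
e = (rₐ − rₚ) / (rₐ + rₚ).
e = (5.64441e+11 − 6.70657e+10) / (5.64441e+11 + 6.70657e+10) = 4.97375e+11 / 6.31506e+11 ≈ 0.7876.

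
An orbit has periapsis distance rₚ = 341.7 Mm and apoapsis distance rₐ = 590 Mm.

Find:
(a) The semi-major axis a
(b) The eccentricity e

Convert to SI: rₚ = 341.7 Mm = 3.417e+08 m; rₐ = 590 Mm = 5.9e+08 m.
(a) a = (rₚ + rₐ) / 2 = (3.417e+08 + 5.9e+08) / 2 ≈ 4.658e+08 m = 465.9 Mm.
(b) e = (rₐ − rₚ) / (rₐ + rₚ) = (5.9e+08 − 3.417e+08) / (5.9e+08 + 3.417e+08) ≈ 0.2665.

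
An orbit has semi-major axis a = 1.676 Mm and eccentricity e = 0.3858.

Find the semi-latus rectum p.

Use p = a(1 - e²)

Convert to SI: a = 1.676 Mm = 1.676e+06 m.
p = a (1 − e²).
p = 1.676e+06 · (1 − (0.3858)²) = 1.676e+06 · 0.851158 ≈ 1.427e+06 m = 1.427 Mm.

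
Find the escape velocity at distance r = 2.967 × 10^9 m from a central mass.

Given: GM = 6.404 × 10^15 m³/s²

Escape velocity comes from setting total energy to zero: ½v² − GM/r = 0 ⇒ v_esc = √(2GM / r).
v_esc = √(2 · 6.404e+15 / 2.967e+09) m/s ≈ 2078 m/s = 2.078 km/s.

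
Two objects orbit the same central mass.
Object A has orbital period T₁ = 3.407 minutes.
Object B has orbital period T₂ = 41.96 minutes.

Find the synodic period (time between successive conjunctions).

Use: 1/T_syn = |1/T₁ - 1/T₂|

Convert to SI: T₁ = 3.407 minutes = 204.42 s; T₂ = 41.96 minutes = 2517.6 s.
T_syn = |T₁ · T₂ / (T₁ − T₂)|.
T_syn = |204.42 · 2517.6 / (204.42 − 2517.6)| s ≈ 222.5 s = 3.708 minutes.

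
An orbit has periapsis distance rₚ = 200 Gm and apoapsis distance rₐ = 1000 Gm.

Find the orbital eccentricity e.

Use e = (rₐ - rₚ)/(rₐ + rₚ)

Convert to SI: rₚ = 200 Gm = 2e+11 m; rₐ = 1000 Gm = 1e+12 m.
e = (rₐ − rₚ) / (rₐ + rₚ).
e = (1e+12 − 2e+11) / (1e+12 + 2e+11) = 8e+11 / 1.2e+12 ≈ 0.6667.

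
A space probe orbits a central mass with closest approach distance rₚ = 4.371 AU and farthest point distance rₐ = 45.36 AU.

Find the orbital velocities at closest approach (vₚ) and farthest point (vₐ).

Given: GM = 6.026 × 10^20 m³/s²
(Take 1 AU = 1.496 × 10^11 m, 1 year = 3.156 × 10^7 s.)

Convert to SI: rₚ = 4.371 AU = 6.53902e+11 m; rₐ = 45.36 AU = 6.78586e+12 m.
Use the vis-viva equation v² = GM(2/r − 1/a) with a = (rₚ + rₐ)/2 = (6.53902e+11 + 6.78586e+12)/2 = 3.71988e+12 m.
vₚ = √(GM · (2/rₚ − 1/a)) = √(6.026e+20 · (2/6.53902e+11 − 1/3.71988e+12)) m/s ≈ 4.1e+04 m/s = 8.65 AU/year.
vₐ = √(GM · (2/rₐ − 1/a)) = √(6.026e+20 · (2/6.78586e+12 − 1/3.71988e+12)) m/s ≈ 3951 m/s = 0.8335 AU/year.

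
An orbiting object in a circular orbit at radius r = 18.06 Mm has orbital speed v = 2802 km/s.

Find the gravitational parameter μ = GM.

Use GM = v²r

Convert to SI: r = 18.06 Mm = 1.806e+07 m; v = 2802 km/s = 2.802e+06 m/s.
For a circular orbit v² = GM/r, so GM = v² · r.
GM = (2.802e+06)² · 1.806e+07 m³/s² ≈ 1.418e+20 m³/s² = 1.418 × 10^20 m³/s².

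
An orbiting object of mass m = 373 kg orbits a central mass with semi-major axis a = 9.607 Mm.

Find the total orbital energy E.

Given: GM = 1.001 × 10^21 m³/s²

Convert to SI: a = 9.607 Mm = 9.607e+06 m.
E = −GMm / (2a).
E = −1.001e+21 · 373 / (2 · 9.607e+06) J ≈ -1.943e+16 J = -19.43 PJ.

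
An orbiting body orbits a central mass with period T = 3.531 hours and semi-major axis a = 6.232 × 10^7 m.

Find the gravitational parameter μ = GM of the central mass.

Convert to SI: T = 3.531 hours = 12711.6 s.
GM = 4π² · a³ / T².
GM = 4π² · (6.232e+07)³ / (12711.6)² m³/s² ≈ 5.913e+16 m³/s² = 5.913 × 10^16 m³/s².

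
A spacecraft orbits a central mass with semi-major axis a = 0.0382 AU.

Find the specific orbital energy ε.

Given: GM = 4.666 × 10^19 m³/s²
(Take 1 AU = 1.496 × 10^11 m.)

Convert to SI: a = 0.0382 AU = 5.71472e+09 m.
ε = −GM / (2a).
ε = −4.666e+19 / (2 · 5.71472e+09) J/kg ≈ -4.082e+09 J/kg = -4.082 GJ/kg.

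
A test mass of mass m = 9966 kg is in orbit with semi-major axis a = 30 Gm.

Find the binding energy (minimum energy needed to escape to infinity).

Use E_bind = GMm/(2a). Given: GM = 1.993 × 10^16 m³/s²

Convert to SI: a = 30 Gm = 3e+10 m.
Total orbital energy is E = −GMm/(2a); binding energy is E_bind = −E = GMm/(2a).
E_bind = 1.993e+16 · 9966 / (2 · 3e+10) J ≈ 3.31e+09 J = 3.31 GJ.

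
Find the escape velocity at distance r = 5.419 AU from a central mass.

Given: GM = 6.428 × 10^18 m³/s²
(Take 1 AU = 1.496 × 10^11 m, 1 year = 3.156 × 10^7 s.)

Convert to SI: r = 5.419 AU = 8.10682e+11 m.
Escape velocity comes from setting total energy to zero: ½v² − GM/r = 0 ⇒ v_esc = √(2GM / r).
v_esc = √(2 · 6.428e+18 / 8.10682e+11) m/s ≈ 3982 m/s = 0.8401 AU/year.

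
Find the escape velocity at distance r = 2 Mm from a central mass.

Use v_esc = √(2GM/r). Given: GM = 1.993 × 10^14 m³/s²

Convert to SI: r = 2 Mm = 2e+06 m.
Escape velocity comes from setting total energy to zero: ½v² − GM/r = 0 ⇒ v_esc = √(2GM / r).
v_esc = √(2 · 1.993e+14 / 2e+06) m/s ≈ 1.412e+04 m/s = 14.12 km/s.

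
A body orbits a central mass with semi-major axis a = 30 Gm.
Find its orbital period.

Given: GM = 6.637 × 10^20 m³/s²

Convert to SI: a = 30 Gm = 3e+10 m.
Kepler's third law: T = 2π √(a³ / GM).
Substituting a = 3e+10 m and GM = 6.637e+20 m³/s²:
T = 2π √((3e+10)³ / 6.637e+20) s
T ≈ 1.267e+06 s = 14.67 days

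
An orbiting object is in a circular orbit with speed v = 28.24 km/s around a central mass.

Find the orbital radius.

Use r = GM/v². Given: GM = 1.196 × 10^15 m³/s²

Convert to SI: v = 28.24 km/s = 28240 m/s.
For a circular orbit, v² = GM / r, so r = GM / v².
r = 1.196e+15 / (28240)² m ≈ 1.5e+06 m = 1.5 Mm.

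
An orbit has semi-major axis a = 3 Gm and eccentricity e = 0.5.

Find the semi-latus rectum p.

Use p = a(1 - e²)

Convert to SI: a = 3 Gm = 3e+09 m.
p = a (1 − e²).
p = 3e+09 · (1 − (0.5)²) = 3e+09 · 0.75 ≈ 2.25e+09 m = 2.25 Gm.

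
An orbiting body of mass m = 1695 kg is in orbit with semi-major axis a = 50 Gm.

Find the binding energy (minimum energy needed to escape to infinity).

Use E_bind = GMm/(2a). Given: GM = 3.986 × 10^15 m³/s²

Convert to SI: a = 50 Gm = 5e+10 m.
Total orbital energy is E = −GMm/(2a); binding energy is E_bind = −E = GMm/(2a).
E_bind = 3.986e+15 · 1695 / (2 · 5e+10) J ≈ 6.756e+07 J = 67.56 MJ.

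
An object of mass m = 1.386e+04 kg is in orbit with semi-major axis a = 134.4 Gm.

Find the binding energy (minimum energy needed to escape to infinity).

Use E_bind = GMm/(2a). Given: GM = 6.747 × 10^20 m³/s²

Convert to SI: a = 134.4 Gm = 1.344e+11 m.
Total orbital energy is E = −GMm/(2a); binding energy is E_bind = −E = GMm/(2a).
E_bind = 6.747e+20 · 1.386e+04 / (2 · 1.344e+11) J ≈ 3.479e+13 J = 34.79 TJ.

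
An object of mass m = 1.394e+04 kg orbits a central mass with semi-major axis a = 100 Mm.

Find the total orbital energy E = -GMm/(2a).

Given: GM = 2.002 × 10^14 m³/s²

Convert to SI: a = 100 Mm = 1e+08 m.
E = −GMm / (2a).
E = −2.002e+14 · 1.394e+04 / (2 · 1e+08) J ≈ -1.395e+10 J = -13.95 GJ.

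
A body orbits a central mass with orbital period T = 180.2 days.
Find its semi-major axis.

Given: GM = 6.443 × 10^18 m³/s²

Convert to SI: T = 180.2 days = 1.55693e+07 s.
Invert Kepler's third law: a = (GM · T² / (4π²))^(1/3).
Substituting T = 1.55693e+07 s and GM = 6.443e+18 m³/s²:
a = (6.443e+18 · (1.55693e+07)² / (4π²))^(1/3) m
a ≈ 3.407e+10 m = 34.07 Gm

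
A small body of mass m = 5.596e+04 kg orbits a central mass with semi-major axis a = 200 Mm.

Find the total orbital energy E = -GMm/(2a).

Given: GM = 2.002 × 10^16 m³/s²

Convert to SI: a = 200 Mm = 2e+08 m.
E = −GMm / (2a).
E = −2.002e+16 · 5.596e+04 / (2 · 2e+08) J ≈ -2.801e+12 J = -2.801 TJ.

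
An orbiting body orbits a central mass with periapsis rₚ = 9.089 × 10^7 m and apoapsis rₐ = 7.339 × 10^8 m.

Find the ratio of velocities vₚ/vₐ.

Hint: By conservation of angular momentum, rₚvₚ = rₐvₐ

Conservation of angular momentum gives rₚvₚ = rₐvₐ, so vₚ/vₐ = rₐ/rₚ.
vₚ/vₐ = 7.339e+08 / 9.089e+07 ≈ 8.075.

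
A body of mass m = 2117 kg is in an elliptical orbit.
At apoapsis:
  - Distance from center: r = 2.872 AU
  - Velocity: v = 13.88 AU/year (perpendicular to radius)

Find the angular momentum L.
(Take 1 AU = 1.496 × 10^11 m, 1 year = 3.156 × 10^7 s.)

Convert to SI: r = 2.872 AU = 4.29651e+11 m; v = 13.88 AU/year = 65793.7 m/s.
Since v is perpendicular to r, L = m · v · r.
L = 2117 · 65793.7 · 4.29651e+11 kg·m²/s ≈ 5.984e+19 kg·m²/s.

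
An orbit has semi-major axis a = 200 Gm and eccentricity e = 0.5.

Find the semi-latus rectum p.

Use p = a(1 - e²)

Convert to SI: a = 200 Gm = 2e+11 m.
p = a (1 − e²).
p = 2e+11 · (1 − (0.5)²) = 2e+11 · 0.75 ≈ 1.5e+11 m = 150 Gm.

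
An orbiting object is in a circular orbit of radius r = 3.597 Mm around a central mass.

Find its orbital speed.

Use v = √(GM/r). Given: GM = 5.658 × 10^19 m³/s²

Convert to SI: r = 3.597 Mm = 3.597e+06 m.
For a circular orbit, gravity supplies the centripetal force, so v = √(GM / r).
v = √(5.658e+19 / 3.597e+06) m/s ≈ 3.966e+06 m/s = 3966 km/s.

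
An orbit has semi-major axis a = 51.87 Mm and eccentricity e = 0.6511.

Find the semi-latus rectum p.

Convert to SI: a = 51.87 Mm = 5.187e+07 m.
p = a (1 − e²).
p = 5.187e+07 · (1 − (0.6511)²) = 5.187e+07 · 0.576069 ≈ 2.988e+07 m = 29.88 Mm.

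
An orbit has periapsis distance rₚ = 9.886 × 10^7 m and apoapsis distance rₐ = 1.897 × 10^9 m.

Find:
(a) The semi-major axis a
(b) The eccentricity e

(a) a = (rₚ + rₐ) / 2 = (9.886e+07 + 1.897e+09) / 2 ≈ 9.979e+08 m = 9.979 × 10^8 m.
(b) e = (rₐ − rₚ) / (rₐ + rₚ) = (1.897e+09 − 9.886e+07) / (1.897e+09 + 9.886e+07) ≈ 0.9009.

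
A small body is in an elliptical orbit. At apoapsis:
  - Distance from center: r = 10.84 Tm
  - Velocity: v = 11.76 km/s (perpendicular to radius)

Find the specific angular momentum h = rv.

Convert to SI: r = 10.84 Tm = 1.084e+13 m; v = 11.76 km/s = 11760 m/s.
With v perpendicular to r, h = r · v.
h = 1.084e+13 · 11760 m²/s ≈ 1.275e+17 m²/s.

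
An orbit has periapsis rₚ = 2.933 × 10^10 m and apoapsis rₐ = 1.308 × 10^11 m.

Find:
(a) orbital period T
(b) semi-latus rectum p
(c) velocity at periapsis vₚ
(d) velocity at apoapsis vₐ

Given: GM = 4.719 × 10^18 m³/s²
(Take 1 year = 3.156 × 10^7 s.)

(a) With a = (rₚ + rₐ)/2 = 8.0065e+10 m, T = 2π √(a³/GM) = 2π √((8.0065e+10)³/4.719e+18) s ≈ 6.553e+07 s
(b) From a = (rₚ + rₐ)/2 = 8.0065e+10 m and e = (rₐ − rₚ)/(rₐ + rₚ) = 0.633673, p = a(1 − e²) = 8.0065e+10 · (1 − (0.633673)²) ≈ 4.792e+10 m
(c) With a = (rₚ + rₐ)/2 = 8.0065e+10 m, vₚ = √(GM (2/rₚ − 1/a)) = √(4.719e+18 · (2/2.933e+10 − 1/8.0065e+10)) m/s ≈ 1.621e+04 m/s
(d) With a = (rₚ + rₐ)/2 = 8.0065e+10 m, vₐ = √(GM (2/rₐ − 1/a)) = √(4.719e+18 · (2/1.308e+11 − 1/8.0065e+10)) m/s ≈ 3635 m/s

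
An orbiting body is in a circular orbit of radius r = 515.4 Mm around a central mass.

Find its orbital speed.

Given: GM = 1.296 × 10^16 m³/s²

Convert to SI: r = 515.4 Mm = 5.154e+08 m.
For a circular orbit, gravity supplies the centripetal force, so v = √(GM / r).
v = √(1.296e+16 / 5.154e+08) m/s ≈ 5015 m/s = 5.015 km/s.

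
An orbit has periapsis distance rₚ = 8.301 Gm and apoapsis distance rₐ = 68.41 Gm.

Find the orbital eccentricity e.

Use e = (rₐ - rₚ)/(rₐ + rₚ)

Convert to SI: rₚ = 8.301 Gm = 8.301e+09 m; rₐ = 68.41 Gm = 6.841e+10 m.
e = (rₐ − rₚ) / (rₐ + rₚ).
e = (6.841e+10 − 8.301e+09) / (6.841e+10 + 8.301e+09) = 6.0109e+10 / 7.6711e+10 ≈ 0.7836.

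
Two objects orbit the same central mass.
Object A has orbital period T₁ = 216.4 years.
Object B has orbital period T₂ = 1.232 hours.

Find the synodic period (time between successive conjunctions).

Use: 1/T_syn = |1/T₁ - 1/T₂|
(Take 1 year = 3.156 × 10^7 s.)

Convert to SI: T₁ = 216.4 years = 6.82958e+09 s; T₂ = 1.232 hours = 4435.2 s.
T_syn = |T₁ · T₂ / (T₁ − T₂)|.
T_syn = |6.82958e+09 · 4435.2 / (6.82958e+09 − 4435.2)| s ≈ 4435 s = 1.232 hours.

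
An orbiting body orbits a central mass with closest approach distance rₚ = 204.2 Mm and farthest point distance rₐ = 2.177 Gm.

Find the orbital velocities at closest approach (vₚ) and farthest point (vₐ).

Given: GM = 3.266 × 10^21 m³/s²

Convert to SI: rₚ = 204.2 Mm = 2.042e+08 m; rₐ = 2.177 Gm = 2.177e+09 m.
Use the vis-viva equation v² = GM(2/r − 1/a) with a = (rₚ + rₐ)/2 = (2.042e+08 + 2.177e+09)/2 = 1.1906e+09 m.
vₚ = √(GM · (2/rₚ − 1/a)) = √(3.266e+21 · (2/2.042e+08 − 1/1.1906e+09)) m/s ≈ 5.408e+06 m/s = 5408 km/s.
vₐ = √(GM · (2/rₐ − 1/a)) = √(3.266e+21 · (2/2.177e+09 − 1/1.1906e+09)) m/s ≈ 5.073e+05 m/s = 507.3 km/s.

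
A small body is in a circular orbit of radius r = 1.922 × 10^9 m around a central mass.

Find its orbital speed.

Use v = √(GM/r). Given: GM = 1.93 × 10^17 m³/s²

For a circular orbit, gravity supplies the centripetal force, so v = √(GM / r).
v = √(1.93e+17 / 1.922e+09) m/s ≈ 1.002e+04 m/s = 10.02 km/s.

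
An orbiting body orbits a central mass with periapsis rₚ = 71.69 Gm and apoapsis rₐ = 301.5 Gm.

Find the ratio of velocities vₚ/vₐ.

Convert to SI: rₚ = 71.69 Gm = 7.169e+10 m; rₐ = 301.5 Gm = 3.015e+11 m.
Conservation of angular momentum gives rₚvₚ = rₐvₐ, so vₚ/vₐ = rₐ/rₚ.
vₚ/vₐ = 3.015e+11 / 7.169e+10 ≈ 4.206.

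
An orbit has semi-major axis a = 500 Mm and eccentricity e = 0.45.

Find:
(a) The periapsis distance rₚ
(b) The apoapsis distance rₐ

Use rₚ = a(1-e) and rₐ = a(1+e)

Convert to SI: a = 500 Mm = 5e+08 m.
(a) rₚ = a(1 − e) = 5e+08 · (1 − 0.45) = 5e+08 · 0.55 ≈ 2.75e+08 m = 275 Mm.
(b) rₐ = a(1 + e) = 5e+08 · (1 + 0.45) = 5e+08 · 1.45 ≈ 7.25e+08 m = 725 Mm.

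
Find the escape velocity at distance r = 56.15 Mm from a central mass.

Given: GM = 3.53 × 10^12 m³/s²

Convert to SI: r = 56.15 Mm = 5.615e+07 m.
Escape velocity comes from setting total energy to zero: ½v² − GM/r = 0 ⇒ v_esc = √(2GM / r).
v_esc = √(2 · 3.53e+12 / 5.615e+07) m/s ≈ 354.6 m/s = 354.6 m/s.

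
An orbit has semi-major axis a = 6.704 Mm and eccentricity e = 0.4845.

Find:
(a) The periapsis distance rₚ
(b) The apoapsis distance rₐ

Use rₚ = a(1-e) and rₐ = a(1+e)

Convert to SI: a = 6.704 Mm = 6.704e+06 m.
(a) rₚ = a(1 − e) = 6.704e+06 · (1 − 0.4845) = 6.704e+06 · 0.5155 ≈ 3.456e+06 m = 3.456 Mm.
(b) rₐ = a(1 + e) = 6.704e+06 · (1 + 0.4845) = 6.704e+06 · 1.4845 ≈ 9.952e+06 m = 9.952 Mm.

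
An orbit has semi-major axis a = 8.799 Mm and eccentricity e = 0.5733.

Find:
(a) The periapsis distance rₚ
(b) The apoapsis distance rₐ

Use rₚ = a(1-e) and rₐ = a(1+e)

Convert to SI: a = 8.799 Mm = 8.799e+06 m.
(a) rₚ = a(1 − e) = 8.799e+06 · (1 − 0.5733) = 8.799e+06 · 0.4267 ≈ 3.755e+06 m = 3.755 Mm.
(b) rₐ = a(1 + e) = 8.799e+06 · (1 + 0.5733) = 8.799e+06 · 1.5733 ≈ 1.384e+07 m = 13.84 Mm.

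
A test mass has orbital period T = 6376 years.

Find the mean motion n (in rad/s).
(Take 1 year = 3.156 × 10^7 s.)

Convert to SI: T = 6376 years = 2.01227e+11 s.
n = 2π / T.
n = 2π / 2.01227e+11 s ≈ 3.122e-11 rad/s.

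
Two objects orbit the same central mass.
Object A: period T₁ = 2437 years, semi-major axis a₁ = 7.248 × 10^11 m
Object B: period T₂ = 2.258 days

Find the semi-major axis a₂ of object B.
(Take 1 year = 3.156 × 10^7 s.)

Convert to SI: T₁ = 2437 years = 7.69117e+10 s; T₂ = 2.258 days = 195091 s.
Kepler's third law: (T₁/T₂)² = (a₁/a₂)³ ⇒ a₂ = a₁ · (T₂/T₁)^(2/3).
T₂/T₁ = 195091 / 7.69117e+10 = 2.53656e-06.
a₂ = 7.248e+11 · (2.53656e-06)^(2/3) m ≈ 1.348e+08 m = 1.348 × 10^8 m.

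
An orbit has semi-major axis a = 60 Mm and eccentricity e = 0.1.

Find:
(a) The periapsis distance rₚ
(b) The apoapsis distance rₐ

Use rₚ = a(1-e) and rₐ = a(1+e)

Convert to SI: a = 60 Mm = 6e+07 m.
(a) rₚ = a(1 − e) = 6e+07 · (1 − 0.1) = 6e+07 · 0.9 ≈ 5.4e+07 m = 54 Mm.
(b) rₐ = a(1 + e) = 6e+07 · (1 + 0.1) = 6e+07 · 1.1 ≈ 6.6e+07 m = 66 Mm.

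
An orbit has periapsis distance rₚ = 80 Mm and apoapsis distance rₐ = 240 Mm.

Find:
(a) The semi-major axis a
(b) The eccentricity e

Convert to SI: rₚ = 80 Mm = 8e+07 m; rₐ = 240 Mm = 2.4e+08 m.
(a) a = (rₚ + rₐ) / 2 = (8e+07 + 2.4e+08) / 2 ≈ 1.6e+08 m = 160 Mm.
(b) e = (rₐ − rₚ) / (rₐ + rₚ) = (2.4e+08 − 8e+07) / (2.4e+08 + 8e+07) ≈ 0.5.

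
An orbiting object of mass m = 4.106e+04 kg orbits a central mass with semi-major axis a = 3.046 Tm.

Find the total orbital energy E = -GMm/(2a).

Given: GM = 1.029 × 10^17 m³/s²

Convert to SI: a = 3.046 Tm = 3.046e+12 m.
E = −GMm / (2a).
E = −1.029e+17 · 4.106e+04 / (2 · 3.046e+12) J ≈ -6.935e+08 J = -693.5 MJ.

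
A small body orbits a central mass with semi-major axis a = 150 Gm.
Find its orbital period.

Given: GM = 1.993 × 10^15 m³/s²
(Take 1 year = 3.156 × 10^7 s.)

Convert to SI: a = 150 Gm = 1.5e+11 m.
Kepler's third law: T = 2π √(a³ / GM).
Substituting a = 1.5e+11 m and GM = 1.993e+15 m³/s²:
T = 2π √((1.5e+11)³ / 1.993e+15) s
T ≈ 8.176e+09 s = 259.1 years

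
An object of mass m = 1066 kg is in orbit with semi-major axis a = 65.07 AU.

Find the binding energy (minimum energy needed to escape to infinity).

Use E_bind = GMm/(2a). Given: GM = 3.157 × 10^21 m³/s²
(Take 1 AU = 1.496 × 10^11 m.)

Convert to SI: a = 65.07 AU = 9.73447e+12 m.
Total orbital energy is E = −GMm/(2a); binding energy is E_bind = −E = GMm/(2a).
E_bind = 3.157e+21 · 1066 / (2 · 9.73447e+12) J ≈ 1.729e+11 J = 172.9 GJ.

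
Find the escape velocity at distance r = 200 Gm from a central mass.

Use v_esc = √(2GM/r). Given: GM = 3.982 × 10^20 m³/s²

Convert to SI: r = 200 Gm = 2e+11 m.
Escape velocity comes from setting total energy to zero: ½v² − GM/r = 0 ⇒ v_esc = √(2GM / r).
v_esc = √(2 · 3.982e+20 / 2e+11) m/s ≈ 6.31e+04 m/s = 63.1 km/s.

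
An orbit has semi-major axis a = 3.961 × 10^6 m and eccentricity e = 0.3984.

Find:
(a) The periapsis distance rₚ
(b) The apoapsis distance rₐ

(a) rₚ = a(1 − e) = 3.961e+06 · (1 − 0.3984) = 3.961e+06 · 0.6016 ≈ 2.383e+06 m = 2.383 × 10^6 m.
(b) rₐ = a(1 + e) = 3.961e+06 · (1 + 0.3984) = 3.961e+06 · 1.3984 ≈ 5.539e+06 m = 5.539 × 10^6 m.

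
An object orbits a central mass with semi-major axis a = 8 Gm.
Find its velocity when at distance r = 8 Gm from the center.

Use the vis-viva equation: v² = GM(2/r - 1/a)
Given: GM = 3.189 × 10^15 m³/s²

Convert to SI: a = 8 Gm = 8e+09 m; r = 8 Gm = 8e+09 m.
Vis-viva: v = √(GM · (2/r − 1/a)).
2/r − 1/a = 2/8e+09 − 1/8e+09 = 1.25e-10 m⁻¹.
v = √(3.189e+15 · 1.25e-10) m/s ≈ 631.4 m/s = 631.4 m/s.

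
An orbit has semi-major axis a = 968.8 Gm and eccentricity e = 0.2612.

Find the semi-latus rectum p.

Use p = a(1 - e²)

Convert to SI: a = 968.8 Gm = 9.688e+11 m.
p = a (1 − e²).
p = 9.688e+11 · (1 − (0.2612)²) = 9.688e+11 · 0.931775 ≈ 9.027e+11 m = 902.7 Gm.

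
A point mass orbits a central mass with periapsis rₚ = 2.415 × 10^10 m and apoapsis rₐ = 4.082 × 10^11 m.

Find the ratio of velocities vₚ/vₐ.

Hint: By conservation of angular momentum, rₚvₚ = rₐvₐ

Conservation of angular momentum gives rₚvₚ = rₐvₐ, so vₚ/vₐ = rₐ/rₚ.
vₚ/vₐ = 4.082e+11 / 2.415e+10 ≈ 16.9.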